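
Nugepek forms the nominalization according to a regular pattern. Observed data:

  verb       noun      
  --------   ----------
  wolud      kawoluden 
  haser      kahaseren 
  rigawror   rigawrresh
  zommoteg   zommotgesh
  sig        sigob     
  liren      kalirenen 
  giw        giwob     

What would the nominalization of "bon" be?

"bon" has 1 vowel. The stems with 1 vowel (sig → sigob, giw → giwob) add -ob.
The other patterns: stems with 2 vowels add ka- … -en around the stem; stems with 3 vowels delete the last vowel and add -esh.
So bon → bonob.

bonob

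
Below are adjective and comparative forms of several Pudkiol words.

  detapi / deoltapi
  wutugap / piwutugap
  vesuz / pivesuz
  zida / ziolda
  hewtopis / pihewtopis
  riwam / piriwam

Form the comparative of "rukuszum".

wutugap and zida both have last vowel 'a' yet inflect differently (piwutugap, ziolda), so the last vowel is not what conditions the rule; whether the stem ends in a vowel or a consonant is.
"rukuszum" ends in a consonant. The stems ending in a consonant (wutugap → piwutugap, hewtopis → pihewtopis, vesuz → pivesuz) add the prefix pi-.
The other pattern: stems ending in a vowel insert -ol- after the first vowel.
So rukuszum → pirukuszum.

pirukuszum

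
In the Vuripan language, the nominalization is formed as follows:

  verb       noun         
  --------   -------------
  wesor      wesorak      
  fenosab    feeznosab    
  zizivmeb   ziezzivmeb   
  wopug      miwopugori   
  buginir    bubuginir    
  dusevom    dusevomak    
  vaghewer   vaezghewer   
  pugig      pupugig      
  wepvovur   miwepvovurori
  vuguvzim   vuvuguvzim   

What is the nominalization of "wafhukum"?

"wafhukum" has last vowel 'u'. The stems whose last vowel is 'u' (wopug → miwopugori, wepvovur → miwepvovurori) add mi- … -ori around the stem.
So wafhukum → miwafhukumori.

miwafhukumori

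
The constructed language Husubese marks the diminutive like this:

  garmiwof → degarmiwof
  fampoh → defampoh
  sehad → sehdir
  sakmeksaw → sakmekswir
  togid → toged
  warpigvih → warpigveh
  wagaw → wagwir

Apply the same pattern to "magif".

sehad and togid both end in -d yet inflect differently (sehdir, toged), so the final letter is not what conditions the rule; the last vowel is.
"magif" has last vowel 'i'. The stems whose last vowel is 'i' (warpigvih → warpigveh, togid → toged) change the last vowel to 'e'.
The other patterns: stems whose last vowel is 'a' delete the last vowel and add -ir; stems whose last vowel is 'o' add the prefix de-.
So magif → magef.

magef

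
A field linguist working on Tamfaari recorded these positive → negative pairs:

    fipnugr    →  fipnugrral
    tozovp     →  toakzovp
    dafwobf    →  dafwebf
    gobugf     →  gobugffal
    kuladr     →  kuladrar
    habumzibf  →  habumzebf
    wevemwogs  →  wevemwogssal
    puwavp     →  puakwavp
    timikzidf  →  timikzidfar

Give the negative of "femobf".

"femobf" has second-to-last letter 'b'. The stems whose second-to-last letter is 'b' (dafwobf → dafwebf, habumzibf → habumzebf) change the last vowel to 'e'.
The other patterns: stems whose second-to-last letter is 'g' double the final consonant and add -al; stems whose second-to-last letter is 'd' add -ar; stems whose second-to-last letter is 'v' insert -ak- after the first vowel.
So femobf → femebf.

femebf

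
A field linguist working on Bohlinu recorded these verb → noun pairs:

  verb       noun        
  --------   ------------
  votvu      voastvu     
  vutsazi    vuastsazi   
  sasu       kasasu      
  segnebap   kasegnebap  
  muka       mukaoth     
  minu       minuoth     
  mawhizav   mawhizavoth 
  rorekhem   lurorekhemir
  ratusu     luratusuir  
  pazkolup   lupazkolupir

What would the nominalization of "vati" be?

vaasti

"vati" begins with v-. The stems beginning with v- (votvu → voastvu, vutsazi → vuastsazi) insert -as- after the first vowel.
So vati → vaasti.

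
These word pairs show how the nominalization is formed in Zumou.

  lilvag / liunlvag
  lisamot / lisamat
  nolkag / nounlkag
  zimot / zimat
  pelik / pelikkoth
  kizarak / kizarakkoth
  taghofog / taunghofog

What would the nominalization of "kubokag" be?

kuunbokag

lilvag and kizarak both have last vowel 'a' yet inflect differently (liunlvag, kizarakkoth), so the last vowel is not what conditions the rule; the final letter is.
"kubokag" ends in -g. The stems ending in -g (lilvag → liunlvag, nolkag → nounlkag, taghofog → taunghofog) insert -un- after the first vowel.
The other patterns: stems ending in -k double the final consonant and add -oth; stems ending in -t change the last vowel to 'a'.
So kubokag → kuunbokag.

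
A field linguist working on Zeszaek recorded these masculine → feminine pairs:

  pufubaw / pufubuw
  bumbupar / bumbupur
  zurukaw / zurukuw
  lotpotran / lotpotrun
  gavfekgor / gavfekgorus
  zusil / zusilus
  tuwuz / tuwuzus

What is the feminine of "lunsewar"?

lunsewur

"lunsewar" has last vowel 'a'. The stems whose last vowel is 'a' (pufubaw → pufubuw, bumbupar → bumbupur, zurukaw → zurukuw) change the last vowel to 'u'.
So lunsewar → lunsewur.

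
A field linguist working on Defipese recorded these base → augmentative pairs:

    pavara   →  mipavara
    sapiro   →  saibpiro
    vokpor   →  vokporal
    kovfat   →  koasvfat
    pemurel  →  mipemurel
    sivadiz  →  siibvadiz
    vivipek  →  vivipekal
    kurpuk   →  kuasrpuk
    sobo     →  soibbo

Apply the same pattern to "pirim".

mipirim

kurpuk and vivipek both end in -k yet inflect differently (kuasrpuk, vivipekal), so the final letter is not what conditions the rule; the first letter is.
"pirim" begins with p-. The stems beginning with p- (pemurel → mipemurel, pavara → mipavara) add the prefix mi-.
The other patterns: stems beginning with k- insert -as- after the first vowel; stems beginning with s- insert -ib- after the first vowel; stems beginning with v- add -al.
So pirim → mipirim.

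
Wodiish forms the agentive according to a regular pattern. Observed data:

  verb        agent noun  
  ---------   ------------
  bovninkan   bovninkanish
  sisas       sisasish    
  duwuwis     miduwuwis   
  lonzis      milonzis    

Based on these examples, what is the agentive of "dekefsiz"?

sisas and duwuwis both end in -s yet inflect differently (sisasish, miduwuwis), so the final letter is not what conditions the rule; the last vowel is.
"dekefsiz" has last vowel 'i'. The stems whose last vowel is 'i' (duwuwis → miduwuwis, lonzis → milonzis) add the prefix mi-.
So dekefsiz → midekefsiz.

midekefsiz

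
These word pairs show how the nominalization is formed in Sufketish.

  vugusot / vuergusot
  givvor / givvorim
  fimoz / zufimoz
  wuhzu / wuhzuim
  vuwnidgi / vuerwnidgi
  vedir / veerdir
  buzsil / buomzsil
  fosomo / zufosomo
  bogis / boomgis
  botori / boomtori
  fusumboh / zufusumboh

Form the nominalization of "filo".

zufilo

"filo" begins with f-. The stems beginning with f- (fusumboh → zufusumboh, fimoz → zufimoz, fosomo → zufosomo) add the prefix zu-.
The other patterns: stems beginning with b- insert -om- after the first vowel; stems beginning with v- insert -er- after the first vowel; stems beginning with g- or w- add -im.
So filo → zufilo.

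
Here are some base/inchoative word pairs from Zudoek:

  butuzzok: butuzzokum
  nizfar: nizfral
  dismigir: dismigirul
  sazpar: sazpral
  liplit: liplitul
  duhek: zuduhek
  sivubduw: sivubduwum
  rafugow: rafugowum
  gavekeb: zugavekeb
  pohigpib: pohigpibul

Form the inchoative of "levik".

gavekeb and pohigpib both end in -b yet inflect differently (zugavekeb, pohigpibul), so the final letter is not what conditions the rule; the last vowel is.
"levik" has last vowel 'i'. The stems whose last vowel is 'i' (liplit → liplitul, pohigpib → pohigpibul, dismigir → dismigirul) add -ul.
So levik → levikul.

levikul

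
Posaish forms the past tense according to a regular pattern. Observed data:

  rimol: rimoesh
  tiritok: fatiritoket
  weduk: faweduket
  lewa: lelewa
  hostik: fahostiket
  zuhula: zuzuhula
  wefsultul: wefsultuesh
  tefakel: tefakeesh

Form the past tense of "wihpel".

"wihpel" ends in -l. The stems ending in -l (wefsultul → wefsultuesh, rimol → rimoesh, tefakel → tefakeesh) drop the final letter and add -esh.
So wihpel → wihpeesh.

wihpeesh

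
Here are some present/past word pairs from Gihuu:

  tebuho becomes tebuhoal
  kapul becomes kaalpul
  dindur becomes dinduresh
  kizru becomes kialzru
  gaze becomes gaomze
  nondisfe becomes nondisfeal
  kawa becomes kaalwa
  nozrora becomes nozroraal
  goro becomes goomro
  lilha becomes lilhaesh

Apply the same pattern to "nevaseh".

nevasehal

"nevaseh" begins with n-. The stems beginning with n- (nondisfe → nondisfeal, nozrora → nozroraal) add -al.
The other patterns: stems beginning with d- or l- add -esh; stems beginning with k- insert -al- after the first vowel; stems beginning with g- insert -om- after the first vowel.
So nevaseh → nevasehal.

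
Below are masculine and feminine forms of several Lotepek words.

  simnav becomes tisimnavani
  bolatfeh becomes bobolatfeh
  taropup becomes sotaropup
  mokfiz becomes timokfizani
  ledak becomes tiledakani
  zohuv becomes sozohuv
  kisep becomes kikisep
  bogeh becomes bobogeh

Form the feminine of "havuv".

sohavuv

kisep and taropup both end in -p yet inflect differently (kikisep, sotaropup), so the final letter is not what conditions the rule; the last vowel is.
"havuv" has last vowel 'u'. The stems whose last vowel is 'u' (zohuv → sozohuv, taropup → sotaropup) add the prefix so-.
The other patterns: stems whose last vowel is 'e' repeat the first consonant+vowel as a prefix; stems whose last vowel is 'a' or 'i' add ti- … -ani around the stem.
So havuv → sohavuv.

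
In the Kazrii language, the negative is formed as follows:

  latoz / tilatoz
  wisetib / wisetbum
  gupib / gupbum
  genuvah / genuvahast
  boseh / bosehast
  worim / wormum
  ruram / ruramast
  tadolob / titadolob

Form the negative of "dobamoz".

tidobamoz

"dobamoz" has last vowel 'o'. The stems whose last vowel is 'o' (tadolob → titadolob, latoz → tilatoz) add the prefix ti-.
So dobamoz → tidobamoz.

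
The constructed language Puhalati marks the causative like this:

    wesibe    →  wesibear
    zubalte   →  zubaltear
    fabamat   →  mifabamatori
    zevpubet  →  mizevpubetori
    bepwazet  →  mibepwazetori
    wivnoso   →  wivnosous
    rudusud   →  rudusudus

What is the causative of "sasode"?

sasodear

wesibe and zevpubet both have last vowel 'e' yet inflect differently (wesibear, mizevpubetori), so the last vowel is not what conditions the rule; the final letter is.
"sasode" ends in -e. The stems ending in -e (wesibe → wesibear, zubalte → zubaltear) add -ar.
The other patterns: stems ending in -t add mi- … -ori around the stem; stems ending in -d or -o add -us.
So sasode → sasodear.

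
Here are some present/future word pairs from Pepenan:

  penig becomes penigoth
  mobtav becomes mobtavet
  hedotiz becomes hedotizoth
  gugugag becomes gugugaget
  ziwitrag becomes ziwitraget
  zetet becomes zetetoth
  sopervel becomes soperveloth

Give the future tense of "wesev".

wesevoth

"wesev" has last vowel 'e'. The stems whose last vowel is 'e' (zetet → zetetoth, sopervel → soperveloth) add -oth.
The other pattern: stems whose last vowel is 'a' add -et.
So wesev → wesevoth.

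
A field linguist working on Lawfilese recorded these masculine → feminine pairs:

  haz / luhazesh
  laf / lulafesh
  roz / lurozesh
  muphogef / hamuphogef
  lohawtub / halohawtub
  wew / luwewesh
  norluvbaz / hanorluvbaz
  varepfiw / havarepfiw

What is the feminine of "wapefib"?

norluvbaz and haz both end in -z yet inflect differently (hanorluvbaz, luhazesh), so the final letter is not what conditions the rule; the number of vowels is.
"wapefib" has 3 vowels. The stems with 3 vowels (lohawtub → halohawtub, muphogef → hamuphogef, norluvbaz → hanorluvbaz) add the prefix ha-.
The other pattern: stems with 1 vowel add lu- … -esh around the stem.
So wapefib → hawapefib.

hawapefib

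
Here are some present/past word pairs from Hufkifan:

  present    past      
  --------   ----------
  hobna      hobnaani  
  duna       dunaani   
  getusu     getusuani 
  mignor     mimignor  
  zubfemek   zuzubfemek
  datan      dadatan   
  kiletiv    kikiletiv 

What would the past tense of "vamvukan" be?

vavamvukan

"vamvukan" ends in a consonant. The stems ending in a consonant (mignor → mimignor, zubfemek → zuzubfemek, datan → dadatan) repeat the first consonant+vowel as a prefix.
The other pattern: stems ending in a vowel add -ani.
So vamvukan → vavamvukan.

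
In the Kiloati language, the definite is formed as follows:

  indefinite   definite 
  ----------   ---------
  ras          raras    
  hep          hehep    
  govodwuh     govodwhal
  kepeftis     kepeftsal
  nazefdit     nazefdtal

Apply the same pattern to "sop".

sosop

ras and kepeftis both end in -s yet inflect differently (raras, kepeftsal), so the final letter is not what conditions the rule; the number of vowels is.
"sop" has 1 vowel. The stems with 1 vowel (ras → raras, hep → hehep) repeat the first consonant+vowel as a prefix.
So sop → sosop.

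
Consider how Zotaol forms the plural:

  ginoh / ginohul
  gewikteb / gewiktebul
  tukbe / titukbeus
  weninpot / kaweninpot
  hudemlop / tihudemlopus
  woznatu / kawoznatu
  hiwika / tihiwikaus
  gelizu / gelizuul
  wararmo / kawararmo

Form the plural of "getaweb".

getawebul

woznatu and gelizu both end in -u yet inflect differently (kawoznatu, gelizuul), so the final letter is not what conditions the rule; the first letter is.
"getaweb" begins with g-. The stems beginning with g- (gewikteb → gewiktebul, gelizu → gelizuul, ginoh → ginohul) add -ul.
The other patterns: stems beginning with w- add the prefix ka-; stems beginning with h- or t- add ti- … -us around the stem.
So getaweb → getawebul.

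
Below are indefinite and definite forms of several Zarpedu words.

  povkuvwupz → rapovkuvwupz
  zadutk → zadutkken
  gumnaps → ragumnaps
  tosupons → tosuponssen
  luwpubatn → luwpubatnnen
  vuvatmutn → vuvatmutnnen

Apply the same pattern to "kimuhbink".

tosupons and gumnaps both end in -s yet inflect differently (tosuponssen, ragumnaps), so the final letter is not what conditions the rule; the second-to-last letter is.
"kimuhbink" has second-to-last letter 'n'. The one such stem in the data (tosupons → tosuponssen) doubles the final consonant and adds -en (as do luwpubatn, vuvatmutn), so the same rule applies.
The other pattern: stems whose second-to-last letter is 'p' add the prefix ra-.
So kimuhbink → kimuhbinkken.

kimuhbinkken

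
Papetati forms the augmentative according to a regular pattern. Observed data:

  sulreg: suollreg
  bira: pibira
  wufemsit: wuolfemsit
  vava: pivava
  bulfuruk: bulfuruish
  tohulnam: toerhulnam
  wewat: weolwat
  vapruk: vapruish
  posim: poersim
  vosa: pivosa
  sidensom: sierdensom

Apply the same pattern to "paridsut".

tohulnam and bira both have last vowel 'a' yet inflect differently (toerhulnam, pibira), so the last vowel is not what conditions the rule; the final letter is.
"paridsut" ends in -t. The stems ending in -t (wufemsit → wuolfemsit, wewat → weolwat) insert -ol- after the first vowel.
So paridsut → paolridsut.

paolridsut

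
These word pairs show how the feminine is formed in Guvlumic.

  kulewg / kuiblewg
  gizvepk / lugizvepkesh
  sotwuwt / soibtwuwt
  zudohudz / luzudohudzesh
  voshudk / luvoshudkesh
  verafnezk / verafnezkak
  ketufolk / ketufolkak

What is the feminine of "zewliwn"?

zeibwliwn

gizvepk and verafnezk both end in -k yet inflect differently (lugizvepkesh, verafnezkak), so the final letter is not what conditions the rule; the second-to-last letter is.
"zewliwn" has second-to-last letter 'w'. The stems whose second-to-last letter is 'w' (sotwuwt → soibtwuwt, kulewg → kuiblewg) insert -ib- after the first vowel.
The other patterns: stems whose second-to-last letter is 'd' or 'p' add lu- … -esh around the stem; stems whose second-to-last letter is 'l' or 'z' add -ak.
So zewliwn → zeibwliwn.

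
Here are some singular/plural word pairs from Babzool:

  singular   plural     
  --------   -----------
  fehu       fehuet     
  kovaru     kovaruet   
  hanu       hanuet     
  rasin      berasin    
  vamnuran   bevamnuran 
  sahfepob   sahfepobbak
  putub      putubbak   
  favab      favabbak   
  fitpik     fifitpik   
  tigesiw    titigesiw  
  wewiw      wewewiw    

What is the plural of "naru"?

"naru" ends in -u. The stems ending in -u (fehu → fehuet, kovaru → kovaruet, hanu → hanuet) add -et.
The other patterns: stems ending in -n add the prefix be-; stems ending in -b double the final consonant and add -ak; stems ending in -k or -w repeat the first consonant+vowel as a prefix.
So naru → naruet.

naruet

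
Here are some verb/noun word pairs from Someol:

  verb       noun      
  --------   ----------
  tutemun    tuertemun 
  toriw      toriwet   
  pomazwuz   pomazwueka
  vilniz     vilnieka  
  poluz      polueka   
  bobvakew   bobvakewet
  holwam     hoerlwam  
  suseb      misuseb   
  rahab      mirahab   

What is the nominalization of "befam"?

beerfam

vilniz and toriw both have last vowel 'i' yet inflect differently (vilnieka, toriwet), so the last vowel is not what conditions the rule; the final letter is.
"befam" ends in -m. The one such stem in the data (holwam → hoerlwam) inserts -er- after the first vowel (as does tutemun), so the same rule applies.
The other patterns: stems ending in -z drop the final letter and add -eka; stems ending in -w add -et; stems ending in -b add the prefix mi-.
So befam → beerfam.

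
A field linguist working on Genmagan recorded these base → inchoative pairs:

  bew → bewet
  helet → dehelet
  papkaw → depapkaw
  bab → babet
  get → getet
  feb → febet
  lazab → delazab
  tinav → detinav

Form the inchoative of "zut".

lazab and bab both end in -b yet inflect differently (delazab, babet), so the final letter is not what conditions the rule; the number of vowels is.
"zut" has 1 vowel. The stems with 1 vowel (bab → babet, bew → bewet, get → getet) add -et.
The other pattern: stems with 2 vowels add the prefix de-.
So zut → zutet.

zutet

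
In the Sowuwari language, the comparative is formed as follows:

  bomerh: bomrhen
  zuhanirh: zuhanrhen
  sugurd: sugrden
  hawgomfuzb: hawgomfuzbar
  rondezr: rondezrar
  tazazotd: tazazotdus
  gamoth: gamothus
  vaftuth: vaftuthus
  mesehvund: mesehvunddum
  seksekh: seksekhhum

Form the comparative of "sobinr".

sobinrrum

sugurd and tazazotd both end in -d yet inflect differently (sugrden, tazazotdus), so the final letter is not what conditions the rule; the second-to-last letter is.
"sobinr" has second-to-last letter 'n'. The one such stem in the data (mesehvund → mesehvunddum) doubles the final consonant and adds -um (as does seksekh), so the same rule applies.
The other patterns: stems whose second-to-last letter is 'r' delete the last vowel and add -en; stems whose second-to-last letter is 'z' add -ar; stems whose second-to-last letter is 't' add -us.
So sobinr → sobinrrum.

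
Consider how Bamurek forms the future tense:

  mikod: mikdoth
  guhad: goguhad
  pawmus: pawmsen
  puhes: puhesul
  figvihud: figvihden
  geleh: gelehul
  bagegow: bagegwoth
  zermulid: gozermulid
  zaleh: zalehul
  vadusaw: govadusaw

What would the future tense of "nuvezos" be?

mikod and zermulid both end in -d yet inflect differently (mikdoth, gozermulid), so the final letter is not what conditions the rule; the last vowel is.
"nuvezos" has last vowel 'o'. The stems whose last vowel is 'o' (mikod → mikdoth, bagegow → bagegwoth) delete the last vowel and add -oth.
So nuvezos → nuvezsoth.

nuvezsoth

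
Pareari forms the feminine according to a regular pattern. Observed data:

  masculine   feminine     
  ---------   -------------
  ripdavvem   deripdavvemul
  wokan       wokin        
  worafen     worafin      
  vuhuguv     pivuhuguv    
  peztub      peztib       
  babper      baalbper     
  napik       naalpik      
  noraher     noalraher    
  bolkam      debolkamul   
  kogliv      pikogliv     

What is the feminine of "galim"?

ripdavvem and babper both have last vowel 'e' yet inflect differently (deripdavvemul, baalbper), so the last vowel is not what conditions the rule; the final letter is.
"galim" ends in -m. The stems ending in -m (bolkam → debolkamul, ripdavvem → deripdavvemul) add de- … -ul around the stem.
So galim → degalimul.

degalimul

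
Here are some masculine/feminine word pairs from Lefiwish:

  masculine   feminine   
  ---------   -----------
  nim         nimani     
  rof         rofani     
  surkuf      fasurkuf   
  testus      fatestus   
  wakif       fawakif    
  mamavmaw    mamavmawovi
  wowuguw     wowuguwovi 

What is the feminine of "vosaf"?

rof and surkuf both end in -f yet inflect differently (rofani, fasurkuf), so the final letter is not what conditions the rule; the number of vowels is.
"vosaf" has 2 vowels. The stems with 2 vowels (surkuf → fasurkuf, testus → fatestus, wakif → fawakif) add the prefix fa-.
So vosaf → favosaf.

favosaf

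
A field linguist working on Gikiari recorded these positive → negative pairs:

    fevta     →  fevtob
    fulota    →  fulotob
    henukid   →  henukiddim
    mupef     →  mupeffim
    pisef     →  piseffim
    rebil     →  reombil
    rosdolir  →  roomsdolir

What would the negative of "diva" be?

henukid and rebil both have last vowel 'i' yet inflect differently (henukiddim, reombil), so the last vowel is not what conditions the rule; the final letter is.
"diva" ends in -a. The stems ending in -a (fevta → fevtob, fulota → fulotob) drop the final letter and add -ob.
The other patterns: stems ending in -d or -f double the final consonant and add -im; stems ending in -l or -r insert -om- after the first vowel.
So diva → divob.

divob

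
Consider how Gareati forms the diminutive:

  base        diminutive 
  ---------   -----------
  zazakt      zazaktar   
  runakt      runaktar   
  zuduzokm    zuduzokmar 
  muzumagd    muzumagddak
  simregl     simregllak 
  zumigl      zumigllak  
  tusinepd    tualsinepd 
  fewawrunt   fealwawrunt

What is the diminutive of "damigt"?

damigttak

muzumagd and tusinepd both end in -d yet inflect differently (muzumagddak, tualsinepd), so the final letter is not what conditions the rule; the second-to-last letter is.
"damigt" has second-to-last letter 'g'. The stems whose second-to-last letter is 'g' (muzumagd → muzumagddak, simregl → simregllak, zumigl → zumigllak) double the final consonant and add -ak.
So damigt → damigttak.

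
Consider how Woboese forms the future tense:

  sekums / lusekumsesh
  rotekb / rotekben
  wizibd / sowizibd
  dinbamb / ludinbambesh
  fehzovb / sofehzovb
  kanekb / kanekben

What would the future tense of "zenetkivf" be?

"zenetkivf" has second-to-last letter 'v'. The one such stem in the data (fehzovb → sofehzovb) adds the prefix so-, so the same rule applies.
So zenetkivf → sozenetkivf.

sozenetkivf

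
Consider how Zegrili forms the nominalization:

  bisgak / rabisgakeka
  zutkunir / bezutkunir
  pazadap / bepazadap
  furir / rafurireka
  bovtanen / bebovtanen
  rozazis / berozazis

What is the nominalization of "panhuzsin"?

furir and zutkunir both end in -r yet inflect differently (rafurireka, bezutkunir), so the final letter is not what conditions the rule; the number of vowels is.
"panhuzsin" has 3 vowels. The stems with 3 vowels (rozazis → berozazis, bovtanen → bebovtanen, zutkunir → bezutkunir) add the prefix be-.
The other pattern: stems with 2 vowels add ra- … -eka around the stem.
So panhuzsin → bepanhuzsin.

bepanhuzsin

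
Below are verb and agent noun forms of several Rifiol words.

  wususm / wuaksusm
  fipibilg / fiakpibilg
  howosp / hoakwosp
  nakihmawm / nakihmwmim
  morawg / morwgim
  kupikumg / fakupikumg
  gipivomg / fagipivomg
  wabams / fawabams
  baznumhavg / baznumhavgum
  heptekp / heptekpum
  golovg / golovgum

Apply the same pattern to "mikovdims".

famikovdims

wususm and nakihmawm both end in -m yet inflect differently (wuaksusm, nakihmwmim), so the final letter is not what conditions the rule; the second-to-last letter is.
"mikovdims" has second-to-last letter 'm'. The stems whose second-to-last letter is 'm' (kupikumg → fakupikumg, gipivomg → fagipivomg, wabams → fawabams) add the prefix fa-.
So mikovdims → famikovdims.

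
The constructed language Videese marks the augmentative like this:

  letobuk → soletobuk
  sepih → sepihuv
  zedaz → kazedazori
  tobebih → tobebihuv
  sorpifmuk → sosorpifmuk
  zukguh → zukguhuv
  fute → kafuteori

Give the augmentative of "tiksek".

sotiksek

zukguh and letobuk both have last vowel 'u' yet inflect differently (zukguhuv, soletobuk), so the last vowel is not what conditions the rule; the final letter is.
"tiksek" ends in -k. The stems ending in -k (letobuk → soletobuk, sorpifmuk → sosorpifmuk) add the prefix so-.
The other patterns: stems ending in -h add -uv; stems ending in -e or -z add ka- … -ori around the stem.
So tiksek → sotiksek.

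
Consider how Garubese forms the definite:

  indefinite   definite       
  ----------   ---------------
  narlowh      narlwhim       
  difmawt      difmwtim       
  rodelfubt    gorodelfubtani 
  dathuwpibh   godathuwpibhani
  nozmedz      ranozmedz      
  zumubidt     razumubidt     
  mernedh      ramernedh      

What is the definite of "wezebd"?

narlowh and mernedh both end in -h yet inflect differently (narlwhim, ramernedh), so the final letter is not what conditions the rule; the second-to-last letter is.
"wezebd" has second-to-last letter 'b'. The stems whose second-to-last letter is 'b' (rodelfubt → gorodelfubtani, dathuwpibh → godathuwpibhani) add go- … -ani around the stem.
The other patterns: stems whose second-to-last letter is 'w' delete the last vowel and add -im; stems whose second-to-last letter is 'd' add the prefix ra-.
So wezebd → gowezebdani.

gowezebdani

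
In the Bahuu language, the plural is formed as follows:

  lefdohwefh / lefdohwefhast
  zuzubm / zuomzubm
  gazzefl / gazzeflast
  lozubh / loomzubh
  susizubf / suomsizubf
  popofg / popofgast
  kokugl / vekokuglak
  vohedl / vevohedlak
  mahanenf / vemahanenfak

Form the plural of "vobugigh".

lozubh and lefdohwefh both end in -h yet inflect differently (loomzubh, lefdohwefhast), so the final letter is not what conditions the rule; the second-to-last letter is.
"vobugigh" has second-to-last letter 'g'. The one such stem in the data (kokugl → vekokuglak) adds ve- … -ak around the stem, so the same rule applies.
The other patterns: stems whose second-to-last letter is 'b' insert -om- after the first vowel; stems whose second-to-last letter is 'f' add -ast.
So vobugigh → vevobugighak.

vevobugighak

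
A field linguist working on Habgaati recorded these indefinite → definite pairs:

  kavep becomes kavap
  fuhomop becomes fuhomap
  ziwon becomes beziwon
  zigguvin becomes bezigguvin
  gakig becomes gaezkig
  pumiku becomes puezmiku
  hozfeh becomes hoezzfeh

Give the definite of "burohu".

buezrohu

fuhomop and ziwon both have last vowel 'o' yet inflect differently (fuhomap, beziwon), so the last vowel is not what conditions the rule; the final letter is.
"burohu" ends in -u. The one such stem in the data (pumiku → puezmiku) inserts -ez- after the first vowel (as do gakig, hozfeh), so the same rule applies.
So burohu → buezrohu.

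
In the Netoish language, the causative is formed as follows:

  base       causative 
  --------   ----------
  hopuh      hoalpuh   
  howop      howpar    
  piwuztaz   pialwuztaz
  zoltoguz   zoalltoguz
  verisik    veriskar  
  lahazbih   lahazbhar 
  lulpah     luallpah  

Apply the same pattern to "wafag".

waalfag

lahazbih and hopuh both end in -h yet inflect differently (lahazbhar, hoalpuh), so the final letter is not what conditions the rule; the last vowel is.
"wafag" has last vowel 'a'. The stems whose last vowel is 'a' (piwuztaz → pialwuztaz, lulpah → luallpah) insert -al- after the first vowel.
The other pattern: stems whose last vowel is 'i' or 'o' delete the last vowel and add -ar.
So wafag → waalfag.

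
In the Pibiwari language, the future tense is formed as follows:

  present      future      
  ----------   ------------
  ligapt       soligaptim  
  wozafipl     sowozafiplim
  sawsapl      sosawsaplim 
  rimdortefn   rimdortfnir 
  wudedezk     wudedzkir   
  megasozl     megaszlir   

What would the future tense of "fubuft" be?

fubftir

wozafipl and megasozl both end in -l yet inflect differently (sowozafiplim, megaszlir), so the final letter is not what conditions the rule; the second-to-last letter is.
"fubuft" has second-to-last letter 'f'. The one such stem in the data (rimdortefn → rimdortfnir) deletes the last vowel and adds -ir (as do wudedezk, megasozl), so the same rule applies.
The other pattern: stems whose second-to-last letter is 'p' add so- … -im around the stem.
So fubuft → fubftir.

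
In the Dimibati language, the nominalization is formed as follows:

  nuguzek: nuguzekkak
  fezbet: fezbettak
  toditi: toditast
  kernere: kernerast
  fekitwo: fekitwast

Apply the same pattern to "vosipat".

vosipattak

nuguzek and kernere both have last vowel 'e' yet inflect differently (nuguzekkak, kernerast), so the last vowel is not what conditions the rule; whether the stem ends in a vowel or a consonant is.
"vosipat" ends in a consonant. The stems ending in a consonant (nuguzek → nuguzekkak, fezbet → fezbettak) double the final consonant and add -ak.
The other pattern: stems ending in a vowel drop the final letter and add -ast.
So vosipat → vosipattak.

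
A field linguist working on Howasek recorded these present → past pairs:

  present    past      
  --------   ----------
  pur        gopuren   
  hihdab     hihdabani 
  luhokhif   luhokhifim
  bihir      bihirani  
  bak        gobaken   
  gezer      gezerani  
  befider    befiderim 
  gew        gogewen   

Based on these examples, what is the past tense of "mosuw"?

"mosuw" has 2 vowels. The stems with 2 vowels (hihdab → hihdabani, gezer → gezerani, bihir → bihirani) add -ani.
So mosuw → mosuwani.

mosuwani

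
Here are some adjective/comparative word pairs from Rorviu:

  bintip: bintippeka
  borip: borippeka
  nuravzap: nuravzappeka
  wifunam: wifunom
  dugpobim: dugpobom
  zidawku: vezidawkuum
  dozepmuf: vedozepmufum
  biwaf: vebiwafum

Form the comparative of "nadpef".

"nadpef" ends in -f. The stems ending in -f (dozepmuf → vedozepmufum, biwaf → vebiwafum) add ve- … -um around the stem.
The other patterns: stems ending in -p double the final consonant and add -eka; stems ending in -m change the last vowel to 'o'.
So nadpef → venadpefum.

venadpefum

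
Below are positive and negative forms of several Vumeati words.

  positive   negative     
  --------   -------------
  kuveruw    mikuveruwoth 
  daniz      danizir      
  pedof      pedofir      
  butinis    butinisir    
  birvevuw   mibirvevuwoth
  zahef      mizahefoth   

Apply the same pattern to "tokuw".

pedof and zahef both end in -f yet inflect differently (pedofir, mizahefoth), so the final letter is not what conditions the rule; the last vowel is.
"tokuw" has last vowel 'u'. The stems whose last vowel is 'u' (kuveruw → mikuveruwoth, birvevuw → mibirvevuwoth) add mi- … -oth around the stem.
The other pattern: stems whose last vowel is 'i' or 'o' add -ir.
So tokuw → mitokuwoth.

mitokuwoth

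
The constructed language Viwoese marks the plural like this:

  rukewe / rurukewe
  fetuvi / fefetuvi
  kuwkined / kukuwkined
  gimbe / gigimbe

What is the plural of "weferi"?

Every pair shown (rukewe → rurukewe, fetuvi → fefetuvi, kuwkined → kukuwkined, …) follows the same rule: repeat the first consonant+vowel as a prefix.
So weferi → weweferi.

weweferi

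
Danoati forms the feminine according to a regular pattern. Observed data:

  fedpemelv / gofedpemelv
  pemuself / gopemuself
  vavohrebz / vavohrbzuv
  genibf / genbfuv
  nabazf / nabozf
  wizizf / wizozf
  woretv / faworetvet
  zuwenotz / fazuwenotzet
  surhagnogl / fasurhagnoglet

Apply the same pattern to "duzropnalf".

pemuself and genibf both end in -f yet inflect differently (gopemuself, genbfuv), so the final letter is not what conditions the rule; the second-to-last letter is.
"duzropnalf" has second-to-last letter 'l'. The stems whose second-to-last letter is 'l' (fedpemelv → gofedpemelv, pemuself → gopemuself) add the prefix go-.
The other patterns: stems whose second-to-last letter is 'b' delete the last vowel and add -uv; stems whose second-to-last letter is 'z' change the last vowel to 'o'; stems whose second-to-last letter is 'g' or 't' add fa- … -et around the stem.
So duzropnalf → goduzropnalf.

goduzropnalf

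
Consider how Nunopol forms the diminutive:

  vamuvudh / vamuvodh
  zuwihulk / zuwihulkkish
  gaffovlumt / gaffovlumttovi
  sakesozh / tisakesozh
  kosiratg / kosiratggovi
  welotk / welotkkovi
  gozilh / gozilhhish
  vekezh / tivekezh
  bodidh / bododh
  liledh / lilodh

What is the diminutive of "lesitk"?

"lesitk" has second-to-last letter 't'. The stems whose second-to-last letter is 't' (welotk → welotkkovi, kosiratg → kosiratggovi) double the final consonant and add -ovi.
So lesitk → lesitkkovi.

lesitkkovi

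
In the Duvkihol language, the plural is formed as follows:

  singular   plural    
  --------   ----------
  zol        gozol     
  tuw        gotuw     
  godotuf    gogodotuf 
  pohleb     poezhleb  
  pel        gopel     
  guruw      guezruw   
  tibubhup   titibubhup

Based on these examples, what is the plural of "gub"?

gogub

tuw and guruw both end in -w yet inflect differently (gotuw, guezruw), so the final letter is not what conditions the rule; the number of vowels is.
"gub" has 1 vowel. The stems with 1 vowel (tuw → gotuw, zol → gozol, pel → gopel) add the prefix go-.
The other patterns: stems with 2 vowels insert -ez- after the first vowel; stems with 3 vowels repeat the first consonant+vowel as a prefix.
So gub → gogub.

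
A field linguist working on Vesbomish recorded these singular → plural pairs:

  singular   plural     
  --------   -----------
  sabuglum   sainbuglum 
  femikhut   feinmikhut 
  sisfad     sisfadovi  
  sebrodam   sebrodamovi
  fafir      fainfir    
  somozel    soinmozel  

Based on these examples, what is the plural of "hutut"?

sebrodam and sabuglum both end in -m yet inflect differently (sebrodamovi, sainbuglum), so the final letter is not what conditions the rule; the last vowel is.
"hutut" has last vowel 'u'. The stems whose last vowel is 'u' (femikhut → feinmikhut, sabuglum → sainbuglum) insert -in- after the first vowel.
The other pattern: stems whose last vowel is 'a' add -ovi.
So hutut → huintut.

huintut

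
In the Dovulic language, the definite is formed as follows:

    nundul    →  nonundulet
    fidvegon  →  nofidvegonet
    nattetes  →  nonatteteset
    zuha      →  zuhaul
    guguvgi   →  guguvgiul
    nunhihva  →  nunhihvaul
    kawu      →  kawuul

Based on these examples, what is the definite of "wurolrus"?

nowurolruset

nundul and kawu both have last vowel 'u' yet inflect differently (nonundulet, kawuul), so the last vowel is not what conditions the rule; whether the stem ends in a vowel or a consonant is.
"wurolrus" ends in a consonant. The stems ending in a consonant (nundul → nonundulet, fidvegon → nofidvegonet, nattetes → nonatteteset) add no- … -et around the stem.
So wurolrus → nowurolruset.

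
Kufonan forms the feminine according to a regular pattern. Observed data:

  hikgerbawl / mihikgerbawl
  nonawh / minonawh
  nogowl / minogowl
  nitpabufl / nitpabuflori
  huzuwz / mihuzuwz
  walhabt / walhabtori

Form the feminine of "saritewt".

hikgerbawl and nitpabufl both end in -l yet inflect differently (mihikgerbawl, nitpabuflori), so the final letter is not what conditions the rule; the second-to-last letter is.
"saritewt" has second-to-last letter 'w'. The stems whose second-to-last letter is 'w' (huzuwz → mihuzuwz, hikgerbawl → mihikgerbawl, nonawh → minonawh) add the prefix mi-.
So saritewt → misaritewt.

misaritewt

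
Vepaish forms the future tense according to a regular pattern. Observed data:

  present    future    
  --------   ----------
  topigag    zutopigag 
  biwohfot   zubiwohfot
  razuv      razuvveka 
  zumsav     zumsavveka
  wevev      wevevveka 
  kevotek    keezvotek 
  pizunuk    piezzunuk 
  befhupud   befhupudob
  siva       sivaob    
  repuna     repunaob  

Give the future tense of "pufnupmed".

"pufnupmed" ends in -d. The one such stem in the data (befhupud → befhupudob) adds -ob, so the same rule applies.
The other patterns: stems ending in -g or -t add the prefix zu-; stems ending in -v double the final consonant and add -eka; stems ending in -k insert -ez- after the first vowel.
So pufnupmed → pufnupmedob.

pufnupmedob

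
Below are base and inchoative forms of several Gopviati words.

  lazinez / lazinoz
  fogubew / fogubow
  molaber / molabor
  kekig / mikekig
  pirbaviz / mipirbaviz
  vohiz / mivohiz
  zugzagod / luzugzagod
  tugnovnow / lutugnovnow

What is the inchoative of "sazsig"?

lazinez and pirbaviz both end in -z yet inflect differently (lazinoz, mipirbaviz), so the final letter is not what conditions the rule; the last vowel is.
"sazsig" has last vowel 'i'. The stems whose last vowel is 'i' (kekig → mikekig, pirbaviz → mipirbaviz, vohiz → mivohiz) add the prefix mi-.
The other patterns: stems whose last vowel is 'e' change the last vowel to 'o'; stems whose last vowel is 'o' add the prefix lu-.
So sazsig → misazsig.

misazsig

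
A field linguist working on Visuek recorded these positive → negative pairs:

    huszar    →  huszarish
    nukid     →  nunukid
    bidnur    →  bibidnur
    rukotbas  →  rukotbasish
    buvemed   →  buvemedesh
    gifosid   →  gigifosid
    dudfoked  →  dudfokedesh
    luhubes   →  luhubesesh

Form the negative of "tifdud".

titifdud

rukotbas and luhubes both end in -s yet inflect differently (rukotbasish, luhubesesh), so the final letter is not what conditions the rule; the last vowel is.
"tifdud" has last vowel 'u'. The one such stem in the data (bidnur → bibidnur) repeats the first consonant+vowel as a prefix (as do gifosid, nukid), so the same rule applies.
The other patterns: stems whose last vowel is 'a' add -ish; stems whose last vowel is 'e' add -esh.
So tifdud → titifdud.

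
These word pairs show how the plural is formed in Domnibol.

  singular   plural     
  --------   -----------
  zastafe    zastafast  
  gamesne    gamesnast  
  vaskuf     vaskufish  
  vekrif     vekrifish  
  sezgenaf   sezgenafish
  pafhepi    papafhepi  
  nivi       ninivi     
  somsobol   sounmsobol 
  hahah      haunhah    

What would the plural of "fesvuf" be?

vekrif and pafhepi both have last vowel 'i' yet inflect differently (vekrifish, papafhepi), so the last vowel is not what conditions the rule; the final letter is.
"fesvuf" ends in -f. The stems ending in -f (vaskuf → vaskufish, vekrif → vekrifish, sezgenaf → sezgenafish) add -ish.
So fesvuf → fesvufish.

fesvufish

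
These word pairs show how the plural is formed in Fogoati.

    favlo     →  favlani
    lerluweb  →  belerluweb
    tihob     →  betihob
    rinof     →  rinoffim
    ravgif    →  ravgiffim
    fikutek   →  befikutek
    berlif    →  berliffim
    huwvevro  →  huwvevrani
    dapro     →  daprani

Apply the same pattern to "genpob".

begenpob

favlo and rinof both have last vowel 'o' yet inflect differently (favlani, rinoffim), so the last vowel is not what conditions the rule; the final letter is.
"genpob" ends in -b. The stems ending in -b (lerluweb → belerluweb, tihob → betihob) add the prefix be-.
So genpob → begenpob.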